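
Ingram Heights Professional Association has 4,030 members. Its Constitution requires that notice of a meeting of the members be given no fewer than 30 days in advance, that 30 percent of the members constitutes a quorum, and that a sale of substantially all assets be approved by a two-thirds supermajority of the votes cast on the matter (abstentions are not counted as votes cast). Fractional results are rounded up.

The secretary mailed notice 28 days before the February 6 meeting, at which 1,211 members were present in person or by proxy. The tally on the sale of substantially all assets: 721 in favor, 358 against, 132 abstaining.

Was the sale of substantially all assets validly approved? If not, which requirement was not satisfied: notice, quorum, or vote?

Invalid — notice requirement not satisfied.

Notice: 28 days given; 30 required. Not satisfied.
Quorum: 30% of 4,030 = 1,209; 1,211 present. Satisfied.
Vote: requires two-thirds of the votes cast (1,211 − 132 abstaining = 1,079); 2/3 of 1079 = 719.33, rounded up to 720, so 720 needed; 721 in favor. Satisfied.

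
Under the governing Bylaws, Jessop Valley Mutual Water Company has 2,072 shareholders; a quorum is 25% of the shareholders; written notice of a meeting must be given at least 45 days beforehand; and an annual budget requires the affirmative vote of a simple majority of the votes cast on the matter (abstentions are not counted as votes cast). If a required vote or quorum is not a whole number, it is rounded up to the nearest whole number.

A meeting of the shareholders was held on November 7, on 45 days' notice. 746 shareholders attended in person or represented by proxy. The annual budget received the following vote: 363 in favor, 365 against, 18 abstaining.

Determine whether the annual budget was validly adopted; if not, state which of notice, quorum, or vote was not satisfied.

Notice: 45 days given; 45 required. Satisfied.
Quorum: 25% of 2,072 = 518; 746 present. Satisfied.
Vote: requires a majority of the votes cast (746 − 18 abstaining = 728); a majority of 728 is 365, so 365 needed; 363 in favor. Not satisfied.

Invalid — vote requirement not satisfied.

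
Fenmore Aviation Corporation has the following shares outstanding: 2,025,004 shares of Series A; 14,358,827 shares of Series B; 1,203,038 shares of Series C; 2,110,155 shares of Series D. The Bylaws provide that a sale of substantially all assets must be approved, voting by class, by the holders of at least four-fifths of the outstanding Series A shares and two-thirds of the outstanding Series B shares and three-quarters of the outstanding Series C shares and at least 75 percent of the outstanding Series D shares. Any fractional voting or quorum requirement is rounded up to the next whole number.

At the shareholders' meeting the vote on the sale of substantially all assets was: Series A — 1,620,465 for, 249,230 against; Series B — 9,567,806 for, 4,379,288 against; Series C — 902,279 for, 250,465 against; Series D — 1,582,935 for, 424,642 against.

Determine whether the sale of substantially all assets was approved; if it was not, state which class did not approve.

Series A: 4/5 of 2025004 = 1620003.20, rounded up to 1620004; 1,620,004 required, 1,620,465 in favor — approved.
Series B: 2/3 of 14358827 = 9572551.33, rounded up to 9572552; 9,572,552 required, 9,567,806 in favor — not approved.
Series C: 3/4 of 1203038 = 902278.50, rounded up to 902279; 902,279 required, 902,279 in favor — approved.
Series D: 3/4 of 2110155 = 1582616.25, rounded up to 1582617; 1,582,617 required, 1,582,935 in favor — approved.

Not approved — the Series B shares did not give the required vote.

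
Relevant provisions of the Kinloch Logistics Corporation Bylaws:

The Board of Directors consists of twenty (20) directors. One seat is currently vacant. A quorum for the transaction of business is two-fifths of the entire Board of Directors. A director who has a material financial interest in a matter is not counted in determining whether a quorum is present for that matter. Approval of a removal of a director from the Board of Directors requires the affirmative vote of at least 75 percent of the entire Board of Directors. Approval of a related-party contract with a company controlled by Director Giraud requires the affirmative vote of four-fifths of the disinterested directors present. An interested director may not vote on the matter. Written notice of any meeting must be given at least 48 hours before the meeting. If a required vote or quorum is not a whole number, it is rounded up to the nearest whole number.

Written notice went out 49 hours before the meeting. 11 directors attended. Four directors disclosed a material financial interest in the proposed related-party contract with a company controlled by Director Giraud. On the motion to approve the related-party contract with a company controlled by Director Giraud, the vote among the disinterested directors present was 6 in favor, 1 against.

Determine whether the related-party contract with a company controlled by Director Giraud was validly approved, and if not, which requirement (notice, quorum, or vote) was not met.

Notice: 49 hours given; 48 required (49 ≥ 48). Satisfied.
Quorum: 11 present, but the 4 interested directors do not count, leaving 7. Quorum is 8. Not satisfied.
Vote: the related-party contract with a company controlled by Director Giraud requires four-fifths of the disinterested directors present (11 − 4 = 7). 4/5 of 7 = 5.60, rounded up to 6, so 6 affirmative votes are needed; 6 voted in favor. Satisfied. (Moot — without a quorum no business can be validly transacted.)

Invalid — quorum requirement not satisfied.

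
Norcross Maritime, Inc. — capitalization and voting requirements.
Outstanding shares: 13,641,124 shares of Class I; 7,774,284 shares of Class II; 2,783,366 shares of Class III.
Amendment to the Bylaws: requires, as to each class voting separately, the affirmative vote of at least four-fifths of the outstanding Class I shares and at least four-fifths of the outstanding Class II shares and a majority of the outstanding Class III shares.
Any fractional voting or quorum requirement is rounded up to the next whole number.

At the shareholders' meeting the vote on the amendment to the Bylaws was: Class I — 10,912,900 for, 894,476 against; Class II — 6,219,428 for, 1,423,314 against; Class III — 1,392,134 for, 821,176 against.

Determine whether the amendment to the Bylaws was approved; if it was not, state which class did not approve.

Approved — every class gave the required vote.

Class I: 4/5 of 13641124 = 10912899.20, rounded up to 10912900; 10,912,900 required, 10,912,900 in favor — approved.
Class II: 4/5 of 7774284 = 6219427.20, rounded up to 6219428; 6,219,428 required, 6,219,428 in favor — approved.
Class III: a majority of 2783366 is 1391684; 1,391,684 required, 1,392,134 in favor — approved.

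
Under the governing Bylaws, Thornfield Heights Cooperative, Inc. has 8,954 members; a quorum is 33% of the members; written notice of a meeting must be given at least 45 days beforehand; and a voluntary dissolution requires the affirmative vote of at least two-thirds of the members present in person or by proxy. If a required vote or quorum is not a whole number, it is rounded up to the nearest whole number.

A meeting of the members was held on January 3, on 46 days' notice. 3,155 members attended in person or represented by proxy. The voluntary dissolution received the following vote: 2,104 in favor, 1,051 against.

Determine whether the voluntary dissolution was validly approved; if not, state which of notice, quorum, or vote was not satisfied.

Valid — all requirements satisfied.

Notice: 46 days given; 45 required. Satisfied.
Quorum: 33% of 8,954 = 2,954.82, rounded up to 2,955; 3,155 present. Satisfied.
Vote: requires two-thirds of those present (3,155); 2/3 of 3155 = 2103.33, rounded up to 2104, so 2,104 needed; 2,104 in favor. Satisfied.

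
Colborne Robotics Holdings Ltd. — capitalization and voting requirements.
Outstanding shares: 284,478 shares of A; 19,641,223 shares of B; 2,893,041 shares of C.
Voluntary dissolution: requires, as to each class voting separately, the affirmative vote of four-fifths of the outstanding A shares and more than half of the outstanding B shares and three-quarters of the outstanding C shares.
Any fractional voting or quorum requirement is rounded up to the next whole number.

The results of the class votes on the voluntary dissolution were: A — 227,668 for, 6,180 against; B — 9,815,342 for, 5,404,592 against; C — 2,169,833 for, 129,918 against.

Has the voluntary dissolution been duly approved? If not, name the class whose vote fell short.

Not approved — the B shares did not give the required vote.

A: 4/5 of 284478 = 227582.40, rounded up to 227583; 227,583 required, 227,668 in favor — approved.
B: a majority of 19641223 is 9820612; 9,820,612 required, 9,815,342 in favor — not approved.
C: 3/4 of 2893041 = 2169780.75, rounded up to 2169781; 2,169,781 required, 2,169,833 in favor — approved.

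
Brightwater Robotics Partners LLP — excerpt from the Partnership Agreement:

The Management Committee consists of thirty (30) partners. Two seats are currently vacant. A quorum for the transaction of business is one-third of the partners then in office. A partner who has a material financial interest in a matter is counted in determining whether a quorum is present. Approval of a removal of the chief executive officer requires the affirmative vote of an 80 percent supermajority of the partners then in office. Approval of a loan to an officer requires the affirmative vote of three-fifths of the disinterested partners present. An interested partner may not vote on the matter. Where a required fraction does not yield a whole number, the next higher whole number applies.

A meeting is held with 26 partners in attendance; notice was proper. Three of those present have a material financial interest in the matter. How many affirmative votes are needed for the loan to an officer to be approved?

The loan to an officer requires three-fifths of the disinterested partners present (26 − 3 = 23).
3/5 of 23 = 13.80, rounded up to 14.

14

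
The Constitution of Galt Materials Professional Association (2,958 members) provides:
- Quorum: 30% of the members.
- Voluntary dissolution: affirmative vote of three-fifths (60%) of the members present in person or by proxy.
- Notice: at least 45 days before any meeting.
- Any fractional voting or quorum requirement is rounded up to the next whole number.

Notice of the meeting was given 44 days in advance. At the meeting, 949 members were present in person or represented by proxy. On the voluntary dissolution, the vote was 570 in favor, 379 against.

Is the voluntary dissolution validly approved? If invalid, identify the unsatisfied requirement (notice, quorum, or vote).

Invalid — notice requirement not satisfied.

Notice: 44 days given; 45 required. Not satisfied.
Quorum: 30% of 2,958 = 887.40, rounded up to 888; 949 present. Satisfied.
Vote: requires three-fifths of those present (949); 3/5 of 949 = 569.40, rounded up to 570, so 570 needed; 570 in favor. Satisfied.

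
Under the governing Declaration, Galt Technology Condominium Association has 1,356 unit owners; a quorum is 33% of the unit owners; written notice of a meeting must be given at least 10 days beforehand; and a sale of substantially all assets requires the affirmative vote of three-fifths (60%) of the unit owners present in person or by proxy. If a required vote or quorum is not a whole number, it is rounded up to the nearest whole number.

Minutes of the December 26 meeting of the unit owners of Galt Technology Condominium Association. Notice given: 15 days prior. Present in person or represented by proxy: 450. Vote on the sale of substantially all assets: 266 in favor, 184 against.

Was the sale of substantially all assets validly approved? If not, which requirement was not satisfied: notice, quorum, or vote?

Notice: 15 days given; 10 required. Satisfied.
Quorum: 33% of 1,356 = 447.48, rounded up to 448; 450 present. Satisfied.
Vote: requires three-fifths of those present (450); 3/5 of 450 = 270, so 270 needed; 266 in favor. Not satisfied.

Invalid — vote requirement not satisfied.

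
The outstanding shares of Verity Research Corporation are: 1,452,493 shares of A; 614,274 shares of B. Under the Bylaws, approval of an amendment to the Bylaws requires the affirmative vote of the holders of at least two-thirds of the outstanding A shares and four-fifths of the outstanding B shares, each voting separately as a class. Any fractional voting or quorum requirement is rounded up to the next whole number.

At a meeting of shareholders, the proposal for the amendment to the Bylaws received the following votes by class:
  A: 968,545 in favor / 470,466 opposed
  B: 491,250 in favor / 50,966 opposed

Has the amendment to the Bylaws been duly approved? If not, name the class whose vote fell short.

A: 2/3 of 1452493 = 968328.67, rounded up to 968329; 968,329 required, 968,545 in favor — approved.
B: 4/5 of 614274 = 491419.20, rounded up to 491420; 491,420 required, 491,250 in favor — not approved.

Not approved — the B shares did not give the required vote.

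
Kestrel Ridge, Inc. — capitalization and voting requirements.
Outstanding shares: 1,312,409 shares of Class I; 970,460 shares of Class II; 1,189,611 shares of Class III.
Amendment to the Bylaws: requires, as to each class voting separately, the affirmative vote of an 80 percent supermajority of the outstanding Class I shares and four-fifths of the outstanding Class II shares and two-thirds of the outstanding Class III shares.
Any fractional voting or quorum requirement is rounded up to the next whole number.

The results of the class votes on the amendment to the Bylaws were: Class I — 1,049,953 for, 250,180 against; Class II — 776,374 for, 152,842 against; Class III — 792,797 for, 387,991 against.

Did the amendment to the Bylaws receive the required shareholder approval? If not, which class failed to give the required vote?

Not approved — the Class III shares did not give the required vote.

Class I: 4/5 of 1312409 = 1049927.20, rounded up to 1049928; 1,049,928 required, 1,049,953 in favor — approved.
Class II: 4/5 of 970460 = 776368; 776,368 required, 776,374 in favor — approved.
Class III: 2/3 of 1189611 = 793074; 793,074 required, 792,797 in favor — not approved.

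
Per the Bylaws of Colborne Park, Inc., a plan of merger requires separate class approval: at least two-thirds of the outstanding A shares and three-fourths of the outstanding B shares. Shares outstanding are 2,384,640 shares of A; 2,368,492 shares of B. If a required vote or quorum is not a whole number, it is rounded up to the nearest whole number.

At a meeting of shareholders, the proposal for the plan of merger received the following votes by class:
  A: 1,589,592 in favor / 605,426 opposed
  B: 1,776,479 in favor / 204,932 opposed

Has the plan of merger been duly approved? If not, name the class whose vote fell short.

A: 2/3 of 2384640 = 1589760; 1,589,760 required, 1,589,592 in favor — not approved.
B: 3/4 of 2368492 = 1776369; 1,776,369 required, 1,776,479 in favor — approved.

Not approved — the A shares did not give the required vote.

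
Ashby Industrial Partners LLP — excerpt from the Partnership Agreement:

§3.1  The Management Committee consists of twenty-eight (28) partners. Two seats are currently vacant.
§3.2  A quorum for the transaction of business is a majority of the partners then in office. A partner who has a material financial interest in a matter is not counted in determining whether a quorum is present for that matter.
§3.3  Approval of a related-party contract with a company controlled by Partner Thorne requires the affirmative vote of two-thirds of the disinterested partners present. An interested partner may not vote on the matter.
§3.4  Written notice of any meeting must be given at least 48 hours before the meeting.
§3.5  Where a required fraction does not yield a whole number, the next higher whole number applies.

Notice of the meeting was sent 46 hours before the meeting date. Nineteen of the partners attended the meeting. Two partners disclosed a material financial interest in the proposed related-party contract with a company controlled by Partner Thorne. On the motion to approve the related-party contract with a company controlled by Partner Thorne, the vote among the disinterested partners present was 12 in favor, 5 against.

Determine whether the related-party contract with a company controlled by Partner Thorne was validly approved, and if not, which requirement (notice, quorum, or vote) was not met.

Invalid — notice requirement not satisfied.

Notice: 46 hours given; 48 required (46 < 48). Not satisfied.
Quorum: 19 present, but the 2 interested partners do not count, leaving 17. Quorum is 14. Satisfied.
Vote: the related-party contract with a company controlled by Partner Thorne requires two-thirds of the disinterested partners present (19 − 2 = 17). 2/3 of 17 = 11.33, rounded up to 12, so 12 affirmative votes are needed; 12 voted in favor. Satisfied.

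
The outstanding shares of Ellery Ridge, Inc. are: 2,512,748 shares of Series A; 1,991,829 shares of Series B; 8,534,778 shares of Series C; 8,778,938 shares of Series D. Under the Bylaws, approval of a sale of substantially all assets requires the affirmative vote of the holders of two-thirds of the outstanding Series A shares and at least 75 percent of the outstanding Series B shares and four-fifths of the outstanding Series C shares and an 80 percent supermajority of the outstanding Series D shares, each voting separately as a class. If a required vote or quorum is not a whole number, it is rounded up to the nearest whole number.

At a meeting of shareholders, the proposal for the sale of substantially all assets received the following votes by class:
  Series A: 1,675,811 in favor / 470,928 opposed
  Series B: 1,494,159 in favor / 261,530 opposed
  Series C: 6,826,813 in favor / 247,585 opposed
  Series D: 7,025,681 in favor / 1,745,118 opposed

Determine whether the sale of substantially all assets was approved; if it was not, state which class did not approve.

Series A: 2/3 of 2512748 = 1675165.33, rounded up to 1675166; 1,675,166 required, 1,675,811 in favor — approved.
Series B: 3/4 of 1991829 = 1493871.75, rounded up to 1493872; 1,493,872 required, 1,494,159 in favor — approved.
Series C: 4/5 of 8534778 = 6827822.40, rounded up to 6827823; 6,827,823 required, 6,826,813 in favor — not approved.
Series D: 4/5 of 8778938 = 7023150.40, rounded up to 7023151; 7,023,151 required, 7,025,681 in favor — approved.

Not approved — the Series C shares did not give the required vote.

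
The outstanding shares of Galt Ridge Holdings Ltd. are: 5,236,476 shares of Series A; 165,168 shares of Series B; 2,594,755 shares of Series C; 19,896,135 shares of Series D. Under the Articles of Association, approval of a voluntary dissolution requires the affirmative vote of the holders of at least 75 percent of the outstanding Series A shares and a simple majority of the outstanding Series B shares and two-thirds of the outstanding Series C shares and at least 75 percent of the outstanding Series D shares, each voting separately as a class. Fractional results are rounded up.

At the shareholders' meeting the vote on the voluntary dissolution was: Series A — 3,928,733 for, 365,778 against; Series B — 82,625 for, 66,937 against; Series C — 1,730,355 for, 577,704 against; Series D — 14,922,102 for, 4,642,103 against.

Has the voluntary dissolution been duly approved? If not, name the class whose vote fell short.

Approved — every class gave the required vote.

Series A: 3/4 of 5236476 = 3927357; 3,927,357 required, 3,928,733 in favor — approved.
Series B: a majority of 165168 is 82585; 82,585 required, 82,625 in favor — approved.
Series C: 2/3 of 2594755 = 1729836.67, rounded up to 1729837; 1,729,837 required, 1,730,355 in favor — approved.
Series D: 3/4 of 19896135 = 14922101.25, rounded up to 14922102; 14,922,102 required, 14,922,102 in favor — approved.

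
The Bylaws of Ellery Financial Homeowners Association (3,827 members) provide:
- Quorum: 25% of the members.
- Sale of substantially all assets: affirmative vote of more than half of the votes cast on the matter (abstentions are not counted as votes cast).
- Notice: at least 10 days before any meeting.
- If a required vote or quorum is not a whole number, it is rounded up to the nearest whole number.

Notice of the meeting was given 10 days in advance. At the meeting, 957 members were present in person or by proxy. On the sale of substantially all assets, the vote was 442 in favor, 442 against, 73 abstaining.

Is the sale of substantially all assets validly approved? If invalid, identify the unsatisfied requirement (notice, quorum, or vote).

Invalid — vote requirement not satisfied.

Notice: 10 days given; 10 required. Satisfied.
Quorum: 25% of 3,827 = 956.75, rounded up to 957; 957 present. Satisfied.
Vote: requires a majority of the votes cast (957 − 73 abstaining = 884); a majority of 884 is 443, so 443 needed; 442 in favor. Not satisfied.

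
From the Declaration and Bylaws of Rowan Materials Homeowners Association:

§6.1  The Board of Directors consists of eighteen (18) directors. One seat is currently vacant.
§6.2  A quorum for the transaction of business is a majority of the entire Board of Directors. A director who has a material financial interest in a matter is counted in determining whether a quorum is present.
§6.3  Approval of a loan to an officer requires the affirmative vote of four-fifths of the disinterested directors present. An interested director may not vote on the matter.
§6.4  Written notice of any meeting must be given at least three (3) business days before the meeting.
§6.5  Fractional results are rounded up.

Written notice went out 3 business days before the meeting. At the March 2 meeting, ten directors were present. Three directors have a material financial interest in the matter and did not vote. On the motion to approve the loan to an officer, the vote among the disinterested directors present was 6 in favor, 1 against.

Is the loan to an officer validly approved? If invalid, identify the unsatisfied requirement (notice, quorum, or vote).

Notice: 3 business days given; 3 required (3 ≥ 3). Satisfied.
Quorum: 10 present (interested directors count toward quorum); quorum is 10. Satisfied.
Vote: the loan to an officer requires four-fifths of the disinterested directors present (10 − 3 = 7). 4/5 of 7 = 5.60, rounded up to 6, so 6 affirmative votes are needed; 6 voted in favor. Satisfied.

Valid — all requirements satisfied.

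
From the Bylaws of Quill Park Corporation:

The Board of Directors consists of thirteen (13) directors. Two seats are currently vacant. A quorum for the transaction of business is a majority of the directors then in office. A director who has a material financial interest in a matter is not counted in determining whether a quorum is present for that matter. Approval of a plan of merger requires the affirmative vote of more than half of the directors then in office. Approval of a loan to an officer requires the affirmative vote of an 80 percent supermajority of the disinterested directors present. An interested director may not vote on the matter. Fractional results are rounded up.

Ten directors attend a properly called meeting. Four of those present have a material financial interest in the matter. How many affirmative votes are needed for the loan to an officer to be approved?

5

The loan to an officer requires four-fifths of the disinterested directors present (10 − 4 = 6).
4/5 of 6 = 4.80, rounded up to 5.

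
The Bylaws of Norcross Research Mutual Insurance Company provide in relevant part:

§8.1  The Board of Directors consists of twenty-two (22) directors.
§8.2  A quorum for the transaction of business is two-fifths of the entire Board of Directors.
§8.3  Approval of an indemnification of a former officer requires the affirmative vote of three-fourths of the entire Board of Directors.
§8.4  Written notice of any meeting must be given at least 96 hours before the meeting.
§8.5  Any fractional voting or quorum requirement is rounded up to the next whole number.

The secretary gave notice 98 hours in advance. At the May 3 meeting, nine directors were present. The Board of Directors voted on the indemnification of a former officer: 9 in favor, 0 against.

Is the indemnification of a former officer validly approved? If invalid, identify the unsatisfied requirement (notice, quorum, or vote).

Invalid — vote requirement not satisfied.

Notice: 98 hours given; 96 required (98 ≥ 96). Satisfied.
Quorum: 9 present; quorum is 9. Satisfied.
Vote: the indemnification of a former officer requires three-fourths of the entire Board of Directors (22). 3/4 of 22 = 16.50, rounded up to 17, so 17 affirmative votes are needed; 9 voted in favor. Not satisfied.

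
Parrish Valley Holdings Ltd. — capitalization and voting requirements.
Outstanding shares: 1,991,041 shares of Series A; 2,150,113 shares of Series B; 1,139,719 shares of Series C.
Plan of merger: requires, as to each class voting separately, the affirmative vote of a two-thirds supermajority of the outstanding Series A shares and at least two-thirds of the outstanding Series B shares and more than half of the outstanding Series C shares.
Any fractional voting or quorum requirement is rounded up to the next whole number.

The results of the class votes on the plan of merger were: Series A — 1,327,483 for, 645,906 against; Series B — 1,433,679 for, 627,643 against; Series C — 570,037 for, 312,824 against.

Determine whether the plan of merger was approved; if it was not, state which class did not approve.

Series A: 2/3 of 1991041 = 1327360.67, rounded up to 1327361; 1,327,361 required, 1,327,483 in favor — approved.
Series B: 2/3 of 2150113 = 1433408.67, rounded up to 1433409; 1,433,409 required, 1,433,679 in favor — approved.
Series C: a majority of 1139719 is 569860; 569,860 required, 570,037 in favor — approved.

Approved — every class gave the required vote.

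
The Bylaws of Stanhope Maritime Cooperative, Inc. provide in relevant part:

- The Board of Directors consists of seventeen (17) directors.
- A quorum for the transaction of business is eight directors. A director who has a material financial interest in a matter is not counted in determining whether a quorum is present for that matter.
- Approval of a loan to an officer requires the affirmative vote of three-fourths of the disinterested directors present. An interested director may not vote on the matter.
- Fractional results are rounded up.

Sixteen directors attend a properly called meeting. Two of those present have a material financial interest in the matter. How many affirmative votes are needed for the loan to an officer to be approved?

The loan to an officer requires three-fourths of the disinterested directors present (16 − 2 = 14).
3/4 of 14 = 10.50, rounded up to 11.

11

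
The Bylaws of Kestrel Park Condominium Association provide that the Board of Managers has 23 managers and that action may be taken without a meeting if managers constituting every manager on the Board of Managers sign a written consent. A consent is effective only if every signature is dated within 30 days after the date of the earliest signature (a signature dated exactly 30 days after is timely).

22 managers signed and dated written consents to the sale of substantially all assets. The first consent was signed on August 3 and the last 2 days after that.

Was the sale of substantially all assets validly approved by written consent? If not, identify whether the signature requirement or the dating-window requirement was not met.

Signatures required: every one of 23 — unanimous means all 23, so 23 needed; 22 signed. Insufficient.
Dating window: the latest signature is 2 days after the earliest; the limit is 30 days. Within the window.

Not effective — insufficient signatures.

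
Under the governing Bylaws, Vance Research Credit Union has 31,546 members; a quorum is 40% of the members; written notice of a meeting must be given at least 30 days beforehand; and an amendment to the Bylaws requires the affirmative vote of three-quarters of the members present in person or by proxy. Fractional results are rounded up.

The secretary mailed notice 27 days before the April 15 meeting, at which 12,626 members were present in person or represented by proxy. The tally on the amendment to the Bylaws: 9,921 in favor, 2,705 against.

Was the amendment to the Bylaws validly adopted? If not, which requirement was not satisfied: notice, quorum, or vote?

Invalid — notice requirement not satisfied.

Notice: 27 days given; 30 required. Not satisfied.
Quorum: 40% of 31,546 = 12,618.40, rounded up to 12,619; 12,626 present. Satisfied.
Vote: requires three-fourths of those present (12,626); 3/4 of 12626 = 9469.50, rounded up to 9470, so 9,470 needed; 9,921 in favor. Satisfied.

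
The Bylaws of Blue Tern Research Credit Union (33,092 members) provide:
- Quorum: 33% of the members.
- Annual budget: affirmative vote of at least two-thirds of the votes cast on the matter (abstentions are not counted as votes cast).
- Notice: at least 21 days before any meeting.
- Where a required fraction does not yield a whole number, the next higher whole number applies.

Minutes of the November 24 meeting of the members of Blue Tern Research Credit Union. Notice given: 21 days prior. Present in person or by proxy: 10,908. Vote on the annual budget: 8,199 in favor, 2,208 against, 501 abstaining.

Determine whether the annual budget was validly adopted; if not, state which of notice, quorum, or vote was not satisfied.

Invalid — quorum requirement not satisfied.

Notice: 21 days given; 21 required. Satisfied.
Quorum: 33% of 33,092 = 10,920.36, rounded up to 10,921; 10,908 present. Not satisfied.
Vote: requires two-thirds of the votes cast (10,908 − 501 abstaining = 10,407); 2/3 of 10407 = 6938, so 6,938 needed; 8,199 in favor. Satisfied.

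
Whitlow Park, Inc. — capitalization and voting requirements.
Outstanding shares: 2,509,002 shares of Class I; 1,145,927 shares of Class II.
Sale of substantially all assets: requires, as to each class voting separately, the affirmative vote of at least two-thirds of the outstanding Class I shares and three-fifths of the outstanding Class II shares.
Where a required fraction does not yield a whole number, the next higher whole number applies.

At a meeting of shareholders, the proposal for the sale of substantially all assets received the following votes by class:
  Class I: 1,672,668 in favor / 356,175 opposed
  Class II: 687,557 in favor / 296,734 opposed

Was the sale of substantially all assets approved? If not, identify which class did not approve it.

Approved — every class gave the required vote.

Class I: 2/3 of 2509002 = 1672668; 1,672,668 required, 1,672,668 in favor — approved.
Class II: 3/5 of 1145927 = 687556.20, rounded up to 687557; 687,557 required, 687,557 in favor — approved.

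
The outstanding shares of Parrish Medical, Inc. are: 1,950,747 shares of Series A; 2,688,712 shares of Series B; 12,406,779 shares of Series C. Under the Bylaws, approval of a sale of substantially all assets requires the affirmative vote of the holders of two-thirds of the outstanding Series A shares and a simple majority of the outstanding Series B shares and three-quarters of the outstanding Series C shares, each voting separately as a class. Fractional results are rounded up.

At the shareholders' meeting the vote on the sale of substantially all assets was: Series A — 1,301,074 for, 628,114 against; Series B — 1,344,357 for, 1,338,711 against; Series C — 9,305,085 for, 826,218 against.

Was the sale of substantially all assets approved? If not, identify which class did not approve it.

Approved — every class gave the required vote.

Series A: 2/3 of 1950747 = 1300498; 1,300,498 required, 1,301,074 in favor — approved.
Series B: a majority of 2688712 is 1344357; 1,344,357 required, 1,344,357 in favor — approved.
Series C: 3/4 of 12406779 = 9305084.25, rounded up to 9305085; 9,305,085 required, 9,305,085 in favor — approved.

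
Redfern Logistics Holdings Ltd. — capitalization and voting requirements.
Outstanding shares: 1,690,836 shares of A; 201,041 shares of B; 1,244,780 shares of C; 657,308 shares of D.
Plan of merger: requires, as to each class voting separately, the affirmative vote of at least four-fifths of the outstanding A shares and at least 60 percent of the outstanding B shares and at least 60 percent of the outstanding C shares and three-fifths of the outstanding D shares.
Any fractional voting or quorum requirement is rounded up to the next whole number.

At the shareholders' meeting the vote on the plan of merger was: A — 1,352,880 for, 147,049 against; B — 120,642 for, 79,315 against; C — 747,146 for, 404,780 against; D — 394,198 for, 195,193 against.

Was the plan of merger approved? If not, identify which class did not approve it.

A: 4/5 of 1690836 = 1352668.80, rounded up to 1352669; 1,352,669 required, 1,352,880 in favor — approved.
B: 3/5 of 201041 = 120624.60, rounded up to 120625; 120,625 required, 120,642 in favor — approved.
C: 3/5 of 1244780 = 746868; 746,868 required, 747,146 in favor — approved.
D: 3/5 of 657308 = 394384.80, rounded up to 394385; 394,385 required, 394,198 in favor — not approved.

Not approved — the D shares did not give the required vote.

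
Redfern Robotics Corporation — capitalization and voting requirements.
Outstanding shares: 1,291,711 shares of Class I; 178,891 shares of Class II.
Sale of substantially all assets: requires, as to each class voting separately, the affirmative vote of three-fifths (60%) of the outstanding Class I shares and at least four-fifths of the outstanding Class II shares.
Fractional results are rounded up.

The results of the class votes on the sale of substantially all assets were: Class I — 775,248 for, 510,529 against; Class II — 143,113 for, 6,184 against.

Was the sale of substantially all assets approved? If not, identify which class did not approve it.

Class I: 3/5 of 1291711 = 775026.60, rounded up to 775027; 775,027 required, 775,248 in favor — approved.
Class II: 4/5 of 178891 = 143112.80, rounded up to 143113; 143,113 required, 143,113 in favor — approved.

Approved — every class gave the required vote.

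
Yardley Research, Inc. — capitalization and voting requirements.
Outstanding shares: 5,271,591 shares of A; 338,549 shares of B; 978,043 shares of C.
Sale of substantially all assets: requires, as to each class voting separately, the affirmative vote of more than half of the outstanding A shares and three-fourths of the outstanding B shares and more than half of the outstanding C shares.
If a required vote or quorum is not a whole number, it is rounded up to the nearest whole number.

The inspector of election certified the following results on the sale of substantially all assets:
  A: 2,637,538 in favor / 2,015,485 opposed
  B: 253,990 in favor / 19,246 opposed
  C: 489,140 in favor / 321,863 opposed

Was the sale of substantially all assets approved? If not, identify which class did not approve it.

A: a majority of 5271591 is 2635796; 2,635,796 required, 2,637,538 in favor — approved.
B: 3/4 of 338549 = 253911.75, rounded up to 253912; 253,912 required, 253,990 in favor — approved.
C: a majority of 978043 is 489022; 489,022 required, 489,140 in favor — approved.

Approved — every class gave the required vote.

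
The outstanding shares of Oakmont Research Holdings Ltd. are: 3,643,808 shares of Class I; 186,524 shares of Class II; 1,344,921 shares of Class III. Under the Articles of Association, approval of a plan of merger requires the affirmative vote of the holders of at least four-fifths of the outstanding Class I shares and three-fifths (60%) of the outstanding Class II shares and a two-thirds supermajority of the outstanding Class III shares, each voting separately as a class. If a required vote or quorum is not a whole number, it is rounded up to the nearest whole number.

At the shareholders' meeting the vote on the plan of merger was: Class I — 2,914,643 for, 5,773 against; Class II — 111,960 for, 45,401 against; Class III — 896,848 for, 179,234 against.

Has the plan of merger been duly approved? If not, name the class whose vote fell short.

Class I: 4/5 of 3643808 = 2915046.40, rounded up to 2915047; 2,915,047 required, 2,914,643 in favor — not approved.
Class II: 3/5 of 186524 = 111914.40, rounded up to 111915; 111,915 required, 111,960 in favor — approved.
Class III: 2/3 of 1344921 = 896614; 896,614 required, 896,848 in favor — approved.

Not approved — the Class I shares did not give the required vote.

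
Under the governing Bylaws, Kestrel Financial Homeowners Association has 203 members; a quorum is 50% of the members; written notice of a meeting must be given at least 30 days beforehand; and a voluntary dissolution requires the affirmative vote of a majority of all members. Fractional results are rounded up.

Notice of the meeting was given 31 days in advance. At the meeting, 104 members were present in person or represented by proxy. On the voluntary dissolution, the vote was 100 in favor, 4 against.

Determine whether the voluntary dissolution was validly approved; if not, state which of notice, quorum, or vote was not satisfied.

Notice: 31 days given; 30 required. Satisfied.
Quorum: 50% of 203 = 101.50, rounded up to 102; 104 present. Satisfied.
Vote: requires a majority of all members (203); a majority of 203 is 102, so 102 needed; 100 in favor. Not satisfied.

Invalid — vote requirement not satisfied.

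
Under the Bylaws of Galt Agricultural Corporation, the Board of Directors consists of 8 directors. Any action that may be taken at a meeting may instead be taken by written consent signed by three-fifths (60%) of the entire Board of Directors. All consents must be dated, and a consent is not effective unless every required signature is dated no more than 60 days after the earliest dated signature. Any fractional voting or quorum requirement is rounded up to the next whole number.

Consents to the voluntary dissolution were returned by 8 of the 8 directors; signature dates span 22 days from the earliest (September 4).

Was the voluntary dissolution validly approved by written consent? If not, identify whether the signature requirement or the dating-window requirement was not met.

Effective — both the signature and dating-window requirements are satisfied.

Signatures required: three-fifths (60%) of 8 — 3/5 of 8 = 4.80, rounded up to 5, so 5 needed; 8 signed. Sufficient.
Dating window: the latest signature is 22 days after the earliest; the limit is 60 days. Within the window.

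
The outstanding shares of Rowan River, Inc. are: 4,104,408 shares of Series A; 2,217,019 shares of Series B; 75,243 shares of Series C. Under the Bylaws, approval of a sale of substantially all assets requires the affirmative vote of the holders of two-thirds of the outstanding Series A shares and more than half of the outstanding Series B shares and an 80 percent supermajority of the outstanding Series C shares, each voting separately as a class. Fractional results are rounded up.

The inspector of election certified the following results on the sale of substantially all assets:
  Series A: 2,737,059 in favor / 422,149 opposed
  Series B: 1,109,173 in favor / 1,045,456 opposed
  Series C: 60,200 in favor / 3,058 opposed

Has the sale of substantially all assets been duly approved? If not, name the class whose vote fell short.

Series A: 2/3 of 4104408 = 2736272; 2,736,272 required, 2,737,059 in favor — approved.
Series B: a majority of 2217019 is 1108510; 1,108,510 required, 1,109,173 in favor — approved.
Series C: 4/5 of 75243 = 60194.40, rounded up to 60195; 60,195 required, 60,200 in favor — approved.

Approved — every class gave the required vote.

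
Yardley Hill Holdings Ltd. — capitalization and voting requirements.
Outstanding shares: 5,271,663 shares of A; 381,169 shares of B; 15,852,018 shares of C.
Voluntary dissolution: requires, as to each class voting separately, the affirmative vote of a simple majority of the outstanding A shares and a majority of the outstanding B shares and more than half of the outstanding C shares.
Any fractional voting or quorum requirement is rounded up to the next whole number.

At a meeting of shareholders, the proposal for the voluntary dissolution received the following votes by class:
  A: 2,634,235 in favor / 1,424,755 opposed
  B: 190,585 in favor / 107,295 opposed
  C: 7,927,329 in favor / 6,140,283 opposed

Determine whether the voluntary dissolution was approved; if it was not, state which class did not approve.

Not approved — the A shares did not give the required vote.

A: a majority of 5271663 is 2635832; 2,635,832 required, 2,634,235 in favor — not approved.
B: a majority of 381169 is 190585; 190,585 required, 190,585 in favor — approved.
C: a majority of 15852018 is 7926010; 7,926,010 required, 7,927,329 in favor — approved.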